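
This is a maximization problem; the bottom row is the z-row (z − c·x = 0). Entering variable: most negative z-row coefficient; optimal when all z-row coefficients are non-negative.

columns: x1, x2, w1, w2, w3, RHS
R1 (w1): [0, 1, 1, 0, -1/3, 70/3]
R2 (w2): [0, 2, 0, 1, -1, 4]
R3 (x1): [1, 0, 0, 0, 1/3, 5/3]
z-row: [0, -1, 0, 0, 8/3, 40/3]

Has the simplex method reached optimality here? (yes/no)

no

The z-row has a negative entry -1 in column x2, so it is not optimal.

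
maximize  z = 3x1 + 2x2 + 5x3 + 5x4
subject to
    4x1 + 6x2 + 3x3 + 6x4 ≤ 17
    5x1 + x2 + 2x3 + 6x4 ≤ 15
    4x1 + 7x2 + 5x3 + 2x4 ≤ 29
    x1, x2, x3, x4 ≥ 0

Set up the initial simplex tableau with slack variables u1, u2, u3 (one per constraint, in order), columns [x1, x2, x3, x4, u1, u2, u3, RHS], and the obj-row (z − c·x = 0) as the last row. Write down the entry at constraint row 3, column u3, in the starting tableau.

1

Slack u3 belongs to constraint 3; its column is the unit vector e_3, so the entry in row 3 is 1.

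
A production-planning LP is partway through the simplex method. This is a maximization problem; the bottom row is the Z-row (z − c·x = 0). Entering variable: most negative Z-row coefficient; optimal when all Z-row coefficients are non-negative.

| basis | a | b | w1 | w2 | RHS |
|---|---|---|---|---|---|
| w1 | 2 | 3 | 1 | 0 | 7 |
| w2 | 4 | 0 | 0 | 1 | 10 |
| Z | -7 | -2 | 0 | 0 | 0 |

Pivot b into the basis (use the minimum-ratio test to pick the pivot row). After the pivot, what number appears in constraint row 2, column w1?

Ratio test on column b — row 1: 7/3 = 7/3; row 2: entry 0 ≤ 0. Minimum is 7/3 at row 1 (w1 leaves); pivot element 3.
Divide row 1 by 3; eliminate column b from the other rows.
Row 2 update in column w1: 0 − 0·(1/3) = 0.

0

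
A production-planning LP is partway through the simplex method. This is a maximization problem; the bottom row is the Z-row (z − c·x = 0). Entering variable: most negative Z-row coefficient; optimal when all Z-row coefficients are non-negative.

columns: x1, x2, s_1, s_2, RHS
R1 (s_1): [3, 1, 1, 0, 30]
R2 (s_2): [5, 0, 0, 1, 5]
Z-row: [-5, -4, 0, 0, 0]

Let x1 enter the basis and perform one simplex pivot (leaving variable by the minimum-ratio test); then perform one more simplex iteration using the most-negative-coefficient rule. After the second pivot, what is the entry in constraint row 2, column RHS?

Ratio test on column x1 — row 1: 30/3 = 10; row 2: 5/5 = 1. Minimum is 1 at row 2 (s_2 leaves); pivot element 5.
Divide row 2 by 5; eliminate column x1 from the other rows.
Second iteration: most negative Z-row entry is -4 in column x2, so x2 enters.
Ratio test on column x2 — row 1: 27/1 = 27; row 2: entry 0 ≤ 0. Minimum is 27 at row 1 (s_1 leaves); pivot element 1.
Divide row 1 by 1; eliminate column x2 from the other rows.
After both pivots, the entry at constraint row 2, column RHS is 1.

1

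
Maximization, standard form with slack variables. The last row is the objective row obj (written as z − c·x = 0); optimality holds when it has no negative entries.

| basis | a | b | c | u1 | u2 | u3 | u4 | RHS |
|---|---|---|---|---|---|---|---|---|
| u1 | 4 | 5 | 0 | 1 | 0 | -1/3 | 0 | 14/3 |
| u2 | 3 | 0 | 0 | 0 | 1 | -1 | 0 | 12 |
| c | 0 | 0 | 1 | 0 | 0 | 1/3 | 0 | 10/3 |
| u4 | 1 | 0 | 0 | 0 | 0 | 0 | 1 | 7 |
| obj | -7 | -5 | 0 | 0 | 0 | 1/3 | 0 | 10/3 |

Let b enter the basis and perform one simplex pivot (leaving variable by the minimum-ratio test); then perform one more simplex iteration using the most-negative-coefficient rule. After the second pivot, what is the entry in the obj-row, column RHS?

Ratio test on column b — row 1: (14/3)/5 = 14/15; row 2: entry 0 ≤ 0; row 3: entry 0 ≤ 0; row 4: entry 0 ≤ 0. Minimum is 14/15 at row 1 (u1 leaves); pivot element 5.
Divide row 1 by 5; eliminate column b from the other rows.
Second iteration: most negative obj-row entry is -3 in column a, so a enters.
Ratio test on column a — row 1: (14/15)/(4/5) = 7/6; row 2: 12/3 = 4; row 3: entry 0 ≤ 0; row 4: 7/1 = 7. Minimum is 7/6 at row 1 (b leaves); pivot element 4/5.
Divide row 1 by 4/5; eliminate column a from the other rows.
After both pivots, the entry at the obj-row, column RHS is 23/2.

23/2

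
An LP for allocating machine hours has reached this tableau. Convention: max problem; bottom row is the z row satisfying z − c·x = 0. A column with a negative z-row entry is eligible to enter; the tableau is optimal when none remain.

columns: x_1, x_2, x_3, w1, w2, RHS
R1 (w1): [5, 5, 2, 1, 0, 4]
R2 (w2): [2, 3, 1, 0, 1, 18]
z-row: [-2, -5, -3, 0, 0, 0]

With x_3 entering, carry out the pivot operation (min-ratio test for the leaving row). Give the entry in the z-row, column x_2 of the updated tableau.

Ratio test on column x_3 — row 1: 4/2 = 2; row 2: 18/1 = 18. Minimum is 2 at row 1 (w1 leaves); pivot element 2.
Divide row 1 by 2; eliminate column x_3 from the other rows.
z-row update in column x_2: -5 − (-3)·(5/2) = 5/2.

5/2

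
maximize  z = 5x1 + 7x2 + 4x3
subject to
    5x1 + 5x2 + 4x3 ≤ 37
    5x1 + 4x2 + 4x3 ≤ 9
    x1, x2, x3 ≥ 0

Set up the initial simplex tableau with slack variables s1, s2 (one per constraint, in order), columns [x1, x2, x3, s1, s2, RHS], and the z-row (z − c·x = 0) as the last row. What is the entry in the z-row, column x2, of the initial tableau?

The z-row carries the negated objective coefficients: the x2 entry is -7.

-7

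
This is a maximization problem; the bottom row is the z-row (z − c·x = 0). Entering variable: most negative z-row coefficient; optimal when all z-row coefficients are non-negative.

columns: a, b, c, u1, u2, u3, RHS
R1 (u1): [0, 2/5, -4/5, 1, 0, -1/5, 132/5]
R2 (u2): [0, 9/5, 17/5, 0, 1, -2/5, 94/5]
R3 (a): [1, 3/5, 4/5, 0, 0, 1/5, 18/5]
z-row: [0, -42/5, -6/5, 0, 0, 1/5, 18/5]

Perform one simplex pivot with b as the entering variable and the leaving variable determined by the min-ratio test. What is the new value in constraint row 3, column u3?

Ratio test on column b — row 1: (132/5)/(2/5) = 66; row 2: (94/5)/(9/5) = 94/9; row 3: (18/5)/(3/5) = 6. Minimum is 6 at row 3 (a leaves); pivot element 3/5.
Divide row 3 by 3/5; eliminate column b from the other rows.
In the new row 3, the u3 entry is the old entry divided by the pivot: (1/5)/(3/5) = 1/3.

1/3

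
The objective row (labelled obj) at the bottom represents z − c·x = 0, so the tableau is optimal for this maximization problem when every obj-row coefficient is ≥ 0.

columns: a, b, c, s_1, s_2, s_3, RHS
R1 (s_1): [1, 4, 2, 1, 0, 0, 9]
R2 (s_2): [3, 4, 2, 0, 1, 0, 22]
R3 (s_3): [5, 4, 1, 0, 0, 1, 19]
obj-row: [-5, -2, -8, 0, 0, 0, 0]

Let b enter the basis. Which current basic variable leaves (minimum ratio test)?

s_1

Column b entries and ratios — s_1: 9/4 = 9/4; s_2: 22/4 = 11/2; s_3: 19/4 = 19/4.
Smallest ratio is 9/4 in the row of s_1, so s_1 leaves.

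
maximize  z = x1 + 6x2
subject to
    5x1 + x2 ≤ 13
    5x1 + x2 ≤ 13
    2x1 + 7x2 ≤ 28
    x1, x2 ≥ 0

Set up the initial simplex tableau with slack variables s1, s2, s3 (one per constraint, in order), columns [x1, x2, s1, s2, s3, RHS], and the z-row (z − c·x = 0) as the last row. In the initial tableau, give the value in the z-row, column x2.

The z-row carries the negated objective coefficients: the x2 entry is -6.

-6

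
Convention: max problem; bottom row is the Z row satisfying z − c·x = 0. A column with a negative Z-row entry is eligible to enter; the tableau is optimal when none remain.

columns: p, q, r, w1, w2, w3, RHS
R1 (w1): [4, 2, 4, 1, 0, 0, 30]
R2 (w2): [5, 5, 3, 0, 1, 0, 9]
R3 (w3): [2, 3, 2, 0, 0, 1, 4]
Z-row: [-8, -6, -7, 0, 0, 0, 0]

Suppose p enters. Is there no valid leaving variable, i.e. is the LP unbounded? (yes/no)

no

Column p has positive entries in row(s) 1, 2, 3, so the ratio test bounds it — not unbounded.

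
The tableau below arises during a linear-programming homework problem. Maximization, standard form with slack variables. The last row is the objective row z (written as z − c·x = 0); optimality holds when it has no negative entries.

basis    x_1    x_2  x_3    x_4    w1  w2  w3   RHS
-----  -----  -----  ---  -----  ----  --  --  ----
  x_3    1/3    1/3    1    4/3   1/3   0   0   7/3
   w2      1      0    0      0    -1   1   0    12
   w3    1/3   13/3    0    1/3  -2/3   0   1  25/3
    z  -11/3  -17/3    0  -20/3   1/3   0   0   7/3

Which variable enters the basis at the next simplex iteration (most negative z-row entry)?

Negative z-row entries: x_1: -11/3, x_2: -17/3, x_4: -20/3.
The most negative is -20/3 in column x_4, so x_4 enters.

x_4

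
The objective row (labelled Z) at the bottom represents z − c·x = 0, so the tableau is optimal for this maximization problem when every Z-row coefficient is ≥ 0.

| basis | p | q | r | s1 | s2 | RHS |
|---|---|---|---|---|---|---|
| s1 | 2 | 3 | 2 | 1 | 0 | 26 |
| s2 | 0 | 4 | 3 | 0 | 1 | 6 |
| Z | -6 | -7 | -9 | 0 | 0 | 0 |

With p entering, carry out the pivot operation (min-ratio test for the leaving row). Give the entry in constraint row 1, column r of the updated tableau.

1

Ratio test on column p — row 1: 26/2 = 13; row 2: entry 0 ≤ 0. Minimum is 13 at row 1 (s1 leaves); pivot element 2.
Divide row 1 by 2; eliminate column p from the other rows.
In the new row 1, the r entry is the old entry divided by the pivot: 2/2 = 1.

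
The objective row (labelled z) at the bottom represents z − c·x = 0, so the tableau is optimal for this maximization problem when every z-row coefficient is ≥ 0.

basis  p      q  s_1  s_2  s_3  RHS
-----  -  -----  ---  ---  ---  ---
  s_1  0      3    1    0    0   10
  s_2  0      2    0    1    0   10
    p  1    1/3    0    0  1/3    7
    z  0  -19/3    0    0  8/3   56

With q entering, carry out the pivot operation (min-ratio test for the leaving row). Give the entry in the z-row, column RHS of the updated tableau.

Ratio test on column q — row 1: 10/3 = 10/3; row 2: 10/2 = 5; row 3: 7/(1/3) = 21. Minimum is 10/3 at row 1 (s_1 leaves); pivot element 3.
Divide row 1 by 3; eliminate column q from the other rows.
z-row update in column RHS: 56 − (-19/3)·(10/3) = 694/9.

694/9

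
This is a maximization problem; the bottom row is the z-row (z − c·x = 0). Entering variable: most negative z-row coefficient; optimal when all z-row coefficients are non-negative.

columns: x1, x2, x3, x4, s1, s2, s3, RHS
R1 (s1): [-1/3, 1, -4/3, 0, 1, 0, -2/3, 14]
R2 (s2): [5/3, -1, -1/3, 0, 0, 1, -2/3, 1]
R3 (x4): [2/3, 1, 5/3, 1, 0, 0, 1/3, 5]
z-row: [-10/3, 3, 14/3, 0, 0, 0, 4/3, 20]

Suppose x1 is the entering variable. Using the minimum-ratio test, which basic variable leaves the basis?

s2

Column x1 entries and ratios — s1: -1/3 ≤ 0, skip; s2: 1/(5/3) = 3/5; x4: 5/(2/3) = 15/2.
Smallest ratio is 3/5 in the row of s2, so s2 leaves.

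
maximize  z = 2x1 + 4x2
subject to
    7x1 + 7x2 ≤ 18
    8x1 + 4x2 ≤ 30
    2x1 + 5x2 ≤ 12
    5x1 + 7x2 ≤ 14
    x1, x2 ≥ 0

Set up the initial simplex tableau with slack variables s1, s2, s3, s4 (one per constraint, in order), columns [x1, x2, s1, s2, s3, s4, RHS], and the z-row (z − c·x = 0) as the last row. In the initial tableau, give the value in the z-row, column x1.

The z-row carries the negated objective coefficients: the x1 entry is -2.

-2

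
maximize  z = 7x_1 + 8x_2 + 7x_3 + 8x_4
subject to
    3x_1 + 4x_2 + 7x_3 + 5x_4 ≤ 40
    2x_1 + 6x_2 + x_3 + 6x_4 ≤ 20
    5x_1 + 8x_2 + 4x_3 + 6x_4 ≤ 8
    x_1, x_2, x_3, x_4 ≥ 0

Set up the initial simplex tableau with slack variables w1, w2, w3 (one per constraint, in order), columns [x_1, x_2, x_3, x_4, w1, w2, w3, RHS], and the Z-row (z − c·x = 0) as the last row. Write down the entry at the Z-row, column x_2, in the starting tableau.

The Z-row carries the negated objective coefficients: the x_2 entry is -8.

-8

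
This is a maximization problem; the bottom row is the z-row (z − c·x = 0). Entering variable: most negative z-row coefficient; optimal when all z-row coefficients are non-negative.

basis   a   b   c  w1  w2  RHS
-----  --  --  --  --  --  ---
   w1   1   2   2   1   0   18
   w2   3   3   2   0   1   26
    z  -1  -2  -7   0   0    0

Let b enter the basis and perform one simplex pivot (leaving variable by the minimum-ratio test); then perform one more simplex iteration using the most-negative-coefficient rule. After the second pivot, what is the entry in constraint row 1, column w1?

Ratio test on column b — row 1: 18/2 = 9; row 2: 26/3 = 26/3. Minimum is 26/3 at row 2 (w2 leaves); pivot element 3.
Divide row 2 by 3; eliminate column b from the other rows.
Second iteration: most negative z-row entry is -17/3 in column c, so c enters.
Ratio test on column c — row 1: (2/3)/(2/3) = 1; row 2: (26/3)/(2/3) = 13. Minimum is 1 at row 1 (w1 leaves); pivot element 2/3.
Divide row 1 by 2/3; eliminate column c from the other rows.
After both pivots, the entry at constraint row 1, column w1 is 3/2.

3/2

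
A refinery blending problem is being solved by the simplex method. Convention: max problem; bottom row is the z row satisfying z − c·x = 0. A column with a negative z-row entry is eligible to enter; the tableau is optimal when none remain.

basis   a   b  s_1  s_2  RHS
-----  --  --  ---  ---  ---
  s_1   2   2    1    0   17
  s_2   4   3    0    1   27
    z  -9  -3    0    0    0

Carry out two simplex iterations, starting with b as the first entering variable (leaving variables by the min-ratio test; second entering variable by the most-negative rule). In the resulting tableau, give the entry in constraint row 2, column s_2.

Ratio test on column b — row 1: 17/2 = 17/2; row 2: 27/3 = 9. Minimum is 17/2 at row 1 (s_1 leaves); pivot element 2.
Divide row 1 by 2; eliminate column b from the other rows.
Second iteration: most negative z-row entry is -6 in column a, so a enters.
Ratio test on column a — row 1: (17/2)/1 = 17/2; row 2: (3/2)/1 = 3/2. Minimum is 3/2 at row 2 (s_2 leaves); pivot element 1.
Divide row 2 by 1; eliminate column a from the other rows.
After both pivots, the entry at constraint row 2, column s_2 is 1.

1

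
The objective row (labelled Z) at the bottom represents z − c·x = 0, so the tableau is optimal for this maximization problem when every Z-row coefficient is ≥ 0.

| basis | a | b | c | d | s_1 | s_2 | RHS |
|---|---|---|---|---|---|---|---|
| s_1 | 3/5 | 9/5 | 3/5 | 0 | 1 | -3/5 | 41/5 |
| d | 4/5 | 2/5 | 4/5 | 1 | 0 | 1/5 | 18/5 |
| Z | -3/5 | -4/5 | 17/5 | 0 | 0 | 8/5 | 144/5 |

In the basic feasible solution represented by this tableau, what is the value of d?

18/5

d is basic (row 2); its value is the RHS of that row, 18/5.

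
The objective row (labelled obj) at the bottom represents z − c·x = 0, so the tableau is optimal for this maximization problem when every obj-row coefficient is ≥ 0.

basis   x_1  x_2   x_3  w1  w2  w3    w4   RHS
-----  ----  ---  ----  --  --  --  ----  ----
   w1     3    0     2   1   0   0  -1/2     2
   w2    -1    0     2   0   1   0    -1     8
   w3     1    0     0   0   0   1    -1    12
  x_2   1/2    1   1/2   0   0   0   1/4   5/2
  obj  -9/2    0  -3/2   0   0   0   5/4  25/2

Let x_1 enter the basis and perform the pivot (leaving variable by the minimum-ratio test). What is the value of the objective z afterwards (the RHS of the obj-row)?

31/2

Ratio test on column x_1 — row 1: 2/3 = 2/3; row 2: entry -1 ≤ 0; row 3: 12/1 = 12; row 4: (5/2)/(1/2) = 5. Minimum is 2/3 at row 1 (w1 leaves); pivot element 3.
Pivot on row 1; the obj-row RHS becomes 25/2 − (-9/2)·(2/3) = 31/2.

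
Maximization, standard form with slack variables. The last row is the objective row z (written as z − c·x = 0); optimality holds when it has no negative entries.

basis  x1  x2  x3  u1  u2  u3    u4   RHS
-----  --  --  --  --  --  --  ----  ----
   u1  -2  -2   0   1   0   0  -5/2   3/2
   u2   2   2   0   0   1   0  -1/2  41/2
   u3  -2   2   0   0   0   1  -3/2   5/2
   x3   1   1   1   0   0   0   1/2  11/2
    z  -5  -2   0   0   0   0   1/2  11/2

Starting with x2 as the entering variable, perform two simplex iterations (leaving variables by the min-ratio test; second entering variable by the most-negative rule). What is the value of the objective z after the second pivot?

183/8

Ratio test on column x2 — row 1: entry -2 ≤ 0; row 2: (41/2)/2 = 41/4; row 3: (5/2)/2 = 5/4; row 4: (11/2)/1 = 11/2. Minimum is 5/4 at row 3 (u3 leaves); pivot element 2.
Pivot on row 3; the z-row RHS becomes 11/2 − (-2)·(5/4) = 8.
Next entering variable (most negative z-row entry -7): x1.
Ratio test on column x1 — row 1: entry -4 ≤ 0; row 2: 18/4 = 9/2; row 3: entry -1 ≤ 0; row 4: (17/4)/2 = 17/8. Minimum is 17/8 at row 4 (x3 leaves); pivot element 2.
After the second pivot the z-row RHS is 8 − (-7)·(17/8) = 183/8.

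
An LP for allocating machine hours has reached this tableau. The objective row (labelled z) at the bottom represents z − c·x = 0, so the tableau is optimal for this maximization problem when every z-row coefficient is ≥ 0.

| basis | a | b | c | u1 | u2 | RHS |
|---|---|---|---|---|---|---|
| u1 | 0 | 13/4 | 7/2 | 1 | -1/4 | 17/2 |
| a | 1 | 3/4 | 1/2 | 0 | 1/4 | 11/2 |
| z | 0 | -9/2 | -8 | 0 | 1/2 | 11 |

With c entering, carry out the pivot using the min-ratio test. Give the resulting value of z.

Ratio test on column c — row 1: (17/2)/(7/2) = 17/7; row 2: (11/2)/(1/2) = 11. Minimum is 17/7 at row 1 (u1 leaves); pivot element 7/2.
Pivot on row 1; the z-row RHS becomes 11 − (-8)·(17/7) = 213/7.

213/7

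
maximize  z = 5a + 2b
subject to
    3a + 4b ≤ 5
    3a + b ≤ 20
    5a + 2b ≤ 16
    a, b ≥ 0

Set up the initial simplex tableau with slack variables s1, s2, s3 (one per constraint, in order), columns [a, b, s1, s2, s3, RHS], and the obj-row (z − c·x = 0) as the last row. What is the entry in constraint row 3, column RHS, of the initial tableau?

16

The RHS of constraint 3 is b_3 = 16.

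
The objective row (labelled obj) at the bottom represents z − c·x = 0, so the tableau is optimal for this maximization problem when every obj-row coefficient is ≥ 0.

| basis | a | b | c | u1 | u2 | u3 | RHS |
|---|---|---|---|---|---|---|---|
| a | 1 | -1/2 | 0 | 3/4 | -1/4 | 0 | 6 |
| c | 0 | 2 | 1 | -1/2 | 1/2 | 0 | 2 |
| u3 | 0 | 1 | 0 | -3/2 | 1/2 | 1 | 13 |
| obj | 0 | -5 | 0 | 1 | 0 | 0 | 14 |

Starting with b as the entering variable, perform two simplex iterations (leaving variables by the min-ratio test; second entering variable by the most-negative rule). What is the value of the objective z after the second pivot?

Ratio test on column b — row 1: entry -1/2 ≤ 0; row 2: 2/2 = 1; row 3: 13/1 = 13. Minimum is 1 at row 2 (c leaves); pivot element 2.
Pivot on row 2; the obj-row RHS becomes 14 − (-5)·1 = 19.
Next entering variable (most negative obj-row entry -1/4): u1.
Ratio test on column u1 — row 1: (13/2)/(5/8) = 52/5; row 2: entry -1/4 ≤ 0; row 3: entry -5/4 ≤ 0. Minimum is 52/5 at row 1 (a leaves); pivot element 5/8.
After the second pivot the obj-row RHS is 19 − (-1/4)·(52/5) = 108/5.

108/5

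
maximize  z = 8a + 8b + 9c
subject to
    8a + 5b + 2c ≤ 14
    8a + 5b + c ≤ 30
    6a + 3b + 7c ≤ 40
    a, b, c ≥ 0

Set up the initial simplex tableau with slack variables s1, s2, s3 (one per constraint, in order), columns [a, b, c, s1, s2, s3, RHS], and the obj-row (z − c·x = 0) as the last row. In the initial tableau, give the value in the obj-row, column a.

-8

The obj-row carries the negated objective coefficients: the a entry is -8.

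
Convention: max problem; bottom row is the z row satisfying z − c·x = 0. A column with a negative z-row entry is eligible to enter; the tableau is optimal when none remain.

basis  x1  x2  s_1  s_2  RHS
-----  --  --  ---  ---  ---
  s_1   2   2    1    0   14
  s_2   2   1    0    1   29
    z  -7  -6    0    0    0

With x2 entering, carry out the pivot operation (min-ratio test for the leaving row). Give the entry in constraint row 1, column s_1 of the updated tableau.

1/2

Ratio test on column x2 — row 1: 14/2 = 7; row 2: 29/1 = 29. Minimum is 7 at row 1 (s_1 leaves); pivot element 2.
Divide row 1 by 2; eliminate column x2 from the other rows.
In the new row 1, the s_1 entry is the old entry divided by the pivot: 1/2 = 1/2.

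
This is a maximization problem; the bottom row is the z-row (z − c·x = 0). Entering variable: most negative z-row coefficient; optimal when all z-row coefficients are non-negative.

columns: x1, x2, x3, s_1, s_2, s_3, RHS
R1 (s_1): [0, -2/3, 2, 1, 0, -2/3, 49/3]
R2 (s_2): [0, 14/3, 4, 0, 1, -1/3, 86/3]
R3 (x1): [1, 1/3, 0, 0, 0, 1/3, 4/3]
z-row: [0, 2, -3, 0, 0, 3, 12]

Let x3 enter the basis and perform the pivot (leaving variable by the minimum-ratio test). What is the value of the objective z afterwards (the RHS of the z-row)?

Ratio test on column x3 — row 1: (49/3)/2 = 49/6; row 2: (86/3)/4 = 43/6; row 3: entry 0 ≤ 0. Minimum is 43/6 at row 2 (s_2 leaves); pivot element 4.
Pivot on row 2; the z-row RHS becomes 12 − (-3)·(43/6) = 67/2.

67/2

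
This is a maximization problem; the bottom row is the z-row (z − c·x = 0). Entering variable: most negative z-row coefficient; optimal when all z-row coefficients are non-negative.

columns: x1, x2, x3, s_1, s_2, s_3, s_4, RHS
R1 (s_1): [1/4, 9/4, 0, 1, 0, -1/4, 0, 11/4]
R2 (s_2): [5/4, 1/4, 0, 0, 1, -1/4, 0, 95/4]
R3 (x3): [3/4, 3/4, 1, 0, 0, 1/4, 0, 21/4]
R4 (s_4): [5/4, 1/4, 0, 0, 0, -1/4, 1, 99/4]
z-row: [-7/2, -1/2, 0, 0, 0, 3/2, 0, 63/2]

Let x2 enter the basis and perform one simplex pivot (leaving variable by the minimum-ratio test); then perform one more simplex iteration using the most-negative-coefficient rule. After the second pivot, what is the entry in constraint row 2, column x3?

Ratio test on column x2 — row 1: (11/4)/(9/4) = 11/9; row 2: (95/4)/(1/4) = 95; row 3: (21/4)/(3/4) = 7; row 4: (99/4)/(1/4) = 99. Minimum is 11/9 at row 1 (s_1 leaves); pivot element 9/4.
Divide row 1 by 9/4; eliminate column x2 from the other rows.
Second iteration: most negative z-row entry is -31/9 in column x1, so x1 enters.
Ratio test on column x1 — row 1: (11/9)/(1/9) = 11; row 2: (211/9)/(11/9) = 211/11; row 3: (13/3)/(2/3) = 13/2; row 4: (220/9)/(11/9) = 20. Minimum is 13/2 at row 3 (x3 leaves); pivot element 2/3.
Divide row 3 by 2/3; eliminate column x1 from the other rows.
After both pivots, the entry at constraint row 2, column x3 is -11/6.

-11/6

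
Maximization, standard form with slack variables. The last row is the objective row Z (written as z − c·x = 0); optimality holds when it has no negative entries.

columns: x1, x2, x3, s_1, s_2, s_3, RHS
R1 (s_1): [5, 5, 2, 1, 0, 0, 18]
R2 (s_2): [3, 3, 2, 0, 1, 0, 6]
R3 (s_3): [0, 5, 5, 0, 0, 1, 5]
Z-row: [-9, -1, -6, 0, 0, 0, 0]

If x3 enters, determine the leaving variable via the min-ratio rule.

Column x3 entries and ratios — s_1: 18/2 = 9; s_2: 6/2 = 3; s_3: 5/5 = 1.
Smallest ratio is 1 in the row of s_3, so s_3 leaves.

s_3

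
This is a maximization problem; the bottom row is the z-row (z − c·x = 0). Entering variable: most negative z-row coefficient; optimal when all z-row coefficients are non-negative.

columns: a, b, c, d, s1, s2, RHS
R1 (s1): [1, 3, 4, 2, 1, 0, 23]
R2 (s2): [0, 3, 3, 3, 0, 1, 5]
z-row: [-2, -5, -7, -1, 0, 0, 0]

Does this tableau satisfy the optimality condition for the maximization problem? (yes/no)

no

The z-row has a negative entry -7 in column c, so it is not optimal.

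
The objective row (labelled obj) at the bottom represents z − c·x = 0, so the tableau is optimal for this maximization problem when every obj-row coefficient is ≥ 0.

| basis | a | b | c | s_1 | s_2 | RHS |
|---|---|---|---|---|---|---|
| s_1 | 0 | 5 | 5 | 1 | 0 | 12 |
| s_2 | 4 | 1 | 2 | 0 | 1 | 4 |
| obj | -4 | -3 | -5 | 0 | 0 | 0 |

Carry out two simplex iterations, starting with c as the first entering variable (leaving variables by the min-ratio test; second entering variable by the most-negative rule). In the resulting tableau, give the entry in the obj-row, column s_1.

Ratio test on column c — row 1: 12/5 = 12/5; row 2: 4/2 = 2. Minimum is 2 at row 2 (s_2 leaves); pivot element 2.
Divide row 2 by 2; eliminate column c from the other rows.
Second iteration: most negative obj-row entry is -1/2 in column b, so b enters.
Ratio test on column b — row 1: 2/(5/2) = 4/5; row 2: 2/(1/2) = 4. Minimum is 4/5 at row 1 (s_1 leaves); pivot element 5/2.
Divide row 1 by 5/2; eliminate column b from the other rows.
After both pivots, the entry at the obj-row, column s_1 is 1/5.

1/5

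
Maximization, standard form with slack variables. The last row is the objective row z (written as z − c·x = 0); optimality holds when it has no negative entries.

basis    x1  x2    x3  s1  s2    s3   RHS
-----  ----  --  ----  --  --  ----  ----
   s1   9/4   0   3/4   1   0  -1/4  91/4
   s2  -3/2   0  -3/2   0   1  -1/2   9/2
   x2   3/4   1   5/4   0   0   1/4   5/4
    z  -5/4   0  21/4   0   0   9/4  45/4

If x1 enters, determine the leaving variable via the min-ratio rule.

x2

Column x1 entries and ratios — s1: (91/4)/(9/4) = 91/9; s2: -3/2 ≤ 0, skip; x2: (5/4)/(3/4) = 5/3.
Smallest ratio is 5/3 in the row of x2, so x2 leaves.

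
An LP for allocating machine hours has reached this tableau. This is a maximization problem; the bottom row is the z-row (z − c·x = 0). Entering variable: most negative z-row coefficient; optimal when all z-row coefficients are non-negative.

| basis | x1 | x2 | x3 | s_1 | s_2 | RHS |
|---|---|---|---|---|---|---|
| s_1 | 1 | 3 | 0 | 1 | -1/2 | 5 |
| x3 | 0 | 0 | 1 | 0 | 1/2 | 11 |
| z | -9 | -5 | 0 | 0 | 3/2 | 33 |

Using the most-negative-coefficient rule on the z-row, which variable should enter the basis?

x1

Negative z-row entries: x1: -9, x2: -5.
The most negative is -9 in column x1, so x1 enters.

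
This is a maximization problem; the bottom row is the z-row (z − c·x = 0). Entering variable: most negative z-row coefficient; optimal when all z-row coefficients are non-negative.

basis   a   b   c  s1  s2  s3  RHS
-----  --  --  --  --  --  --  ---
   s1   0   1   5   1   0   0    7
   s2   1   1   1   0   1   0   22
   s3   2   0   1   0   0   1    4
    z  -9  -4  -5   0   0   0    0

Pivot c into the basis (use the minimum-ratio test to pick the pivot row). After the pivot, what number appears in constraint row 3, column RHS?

13/5

Ratio test on column c — row 1: 7/5 = 7/5; row 2: 22/1 = 22; row 3: 4/1 = 4. Minimum is 7/5 at row 1 (s1 leaves); pivot element 5.
Divide row 1 by 5; eliminate column c from the other rows.
Row 3 update in column RHS: 4 − 1·(7/5) = 13/5.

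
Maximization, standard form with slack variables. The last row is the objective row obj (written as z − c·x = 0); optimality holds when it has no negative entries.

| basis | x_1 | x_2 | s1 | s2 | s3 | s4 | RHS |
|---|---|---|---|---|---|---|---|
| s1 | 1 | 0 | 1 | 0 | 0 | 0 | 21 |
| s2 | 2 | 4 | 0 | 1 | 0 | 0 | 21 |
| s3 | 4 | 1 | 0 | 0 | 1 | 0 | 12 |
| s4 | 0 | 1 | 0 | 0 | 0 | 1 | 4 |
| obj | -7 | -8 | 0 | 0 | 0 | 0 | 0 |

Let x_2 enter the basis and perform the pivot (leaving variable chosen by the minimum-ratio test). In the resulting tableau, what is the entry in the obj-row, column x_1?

-7

Ratio test on column x_2 — row 1: entry 0 ≤ 0; row 2: 21/4 = 21/4; row 3: 12/1 = 12; row 4: 4/1 = 4. Minimum is 4 at row 4 (s4 leaves); pivot element 1.
Divide row 4 by 1; eliminate column x_2 from the other rows.
obj-row update in column x_1: -7 − (-8)·0 = -7.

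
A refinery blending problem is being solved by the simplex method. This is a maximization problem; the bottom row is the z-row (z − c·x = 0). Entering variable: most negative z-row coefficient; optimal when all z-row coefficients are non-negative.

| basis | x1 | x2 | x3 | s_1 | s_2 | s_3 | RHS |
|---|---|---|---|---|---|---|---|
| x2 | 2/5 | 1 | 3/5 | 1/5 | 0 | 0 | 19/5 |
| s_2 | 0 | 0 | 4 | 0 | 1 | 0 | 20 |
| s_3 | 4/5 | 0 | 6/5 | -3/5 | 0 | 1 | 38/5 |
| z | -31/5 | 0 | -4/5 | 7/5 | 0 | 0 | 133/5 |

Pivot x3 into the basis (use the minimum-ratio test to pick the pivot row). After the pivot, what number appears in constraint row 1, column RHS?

4/5

Ratio test on column x3 — row 1: (19/5)/(3/5) = 19/3; row 2: 20/4 = 5; row 3: (38/5)/(6/5) = 19/3. Minimum is 5 at row 2 (s_2 leaves); pivot element 4.
Divide row 2 by 4; eliminate column x3 from the other rows.
Row 1 update in column RHS: 19/5 − (3/5)·5 = 4/5.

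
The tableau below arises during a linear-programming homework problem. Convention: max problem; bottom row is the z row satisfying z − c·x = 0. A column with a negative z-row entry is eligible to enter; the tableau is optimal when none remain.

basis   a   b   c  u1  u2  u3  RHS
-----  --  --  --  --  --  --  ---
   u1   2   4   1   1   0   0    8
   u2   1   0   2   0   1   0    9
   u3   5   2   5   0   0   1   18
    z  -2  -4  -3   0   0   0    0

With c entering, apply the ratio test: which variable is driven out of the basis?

Column c entries and ratios — u1: 8/1 = 8; u2: 9/2 = 9/2; u3: 18/5 = 18/5.
Smallest ratio is 18/5 in the row of u3, so u3 leaves.

u3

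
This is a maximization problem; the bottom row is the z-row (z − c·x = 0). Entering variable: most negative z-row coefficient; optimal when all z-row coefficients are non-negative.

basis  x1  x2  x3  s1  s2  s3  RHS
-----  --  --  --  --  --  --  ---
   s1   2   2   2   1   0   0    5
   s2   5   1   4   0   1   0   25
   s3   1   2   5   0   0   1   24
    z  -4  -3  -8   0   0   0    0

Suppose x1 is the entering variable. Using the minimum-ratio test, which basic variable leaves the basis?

Column x1 entries and ratios — s1: 5/2 = 5/2; s2: 25/5 = 5; s3: 24/1 = 24.
Smallest ratio is 5/2 in the row of s1, so s1 leaves.

s1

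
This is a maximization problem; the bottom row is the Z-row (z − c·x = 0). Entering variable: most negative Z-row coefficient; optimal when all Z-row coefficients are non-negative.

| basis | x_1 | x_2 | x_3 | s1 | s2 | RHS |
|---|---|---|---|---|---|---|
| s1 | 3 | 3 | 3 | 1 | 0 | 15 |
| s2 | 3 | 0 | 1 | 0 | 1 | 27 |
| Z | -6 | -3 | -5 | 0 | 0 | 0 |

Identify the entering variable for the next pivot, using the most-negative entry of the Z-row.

x_1

Negative Z-row entries: x_1: -6, x_2: -3, x_3: -5.
The most negative is -6 in column x_1, so x_1 enters.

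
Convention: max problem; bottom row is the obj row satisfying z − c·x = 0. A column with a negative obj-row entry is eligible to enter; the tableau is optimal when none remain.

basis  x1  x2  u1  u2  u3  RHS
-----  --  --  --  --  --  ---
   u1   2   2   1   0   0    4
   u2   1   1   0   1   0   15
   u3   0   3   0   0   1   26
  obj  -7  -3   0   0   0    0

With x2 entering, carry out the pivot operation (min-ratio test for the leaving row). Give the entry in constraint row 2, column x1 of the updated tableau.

Ratio test on column x2 — row 1: 4/2 = 2; row 2: 15/1 = 15; row 3: 26/3 = 26/3. Minimum is 2 at row 1 (u1 leaves); pivot element 2.
Divide row 1 by 2; eliminate column x2 from the other rows.
Row 2 update in column x1: 1 − 1·1 = 0.

0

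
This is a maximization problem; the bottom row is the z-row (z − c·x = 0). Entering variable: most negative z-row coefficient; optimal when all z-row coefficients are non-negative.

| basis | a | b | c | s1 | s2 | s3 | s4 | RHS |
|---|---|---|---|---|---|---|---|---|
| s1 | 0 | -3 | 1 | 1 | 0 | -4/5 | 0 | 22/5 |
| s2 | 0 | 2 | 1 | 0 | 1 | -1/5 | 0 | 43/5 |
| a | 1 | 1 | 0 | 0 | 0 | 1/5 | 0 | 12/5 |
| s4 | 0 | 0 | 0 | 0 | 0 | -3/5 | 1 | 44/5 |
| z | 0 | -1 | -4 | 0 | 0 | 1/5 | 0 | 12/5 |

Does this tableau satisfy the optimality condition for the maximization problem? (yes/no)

The z-row has a negative entry -4 in column c, so it is not optimal.

no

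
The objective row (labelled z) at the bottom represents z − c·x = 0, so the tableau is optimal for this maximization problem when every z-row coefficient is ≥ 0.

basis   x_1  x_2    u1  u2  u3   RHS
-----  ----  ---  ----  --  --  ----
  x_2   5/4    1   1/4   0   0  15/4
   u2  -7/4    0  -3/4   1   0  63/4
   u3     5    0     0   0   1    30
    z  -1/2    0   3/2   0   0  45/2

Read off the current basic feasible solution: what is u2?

63/4

u2 is basic (row 2); its value is the RHS of that row, 63/4.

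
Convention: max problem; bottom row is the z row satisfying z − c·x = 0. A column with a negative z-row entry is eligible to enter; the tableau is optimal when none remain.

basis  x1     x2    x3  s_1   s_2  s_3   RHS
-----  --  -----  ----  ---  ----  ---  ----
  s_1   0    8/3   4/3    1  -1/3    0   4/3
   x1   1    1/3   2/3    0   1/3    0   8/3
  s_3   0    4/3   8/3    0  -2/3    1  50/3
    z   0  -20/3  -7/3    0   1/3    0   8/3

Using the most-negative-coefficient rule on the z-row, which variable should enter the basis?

Negative z-row entries: x2: -20/3, x3: -7/3.
The most negative is -20/3 in column x2, so x2 enters.

x2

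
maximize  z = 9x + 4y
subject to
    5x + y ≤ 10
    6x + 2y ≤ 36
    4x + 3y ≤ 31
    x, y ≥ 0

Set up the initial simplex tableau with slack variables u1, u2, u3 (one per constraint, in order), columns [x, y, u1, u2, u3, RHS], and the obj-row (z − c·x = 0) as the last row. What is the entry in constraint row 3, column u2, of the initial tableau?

0

Slack u2 belongs to constraint 2; its column is the unit vector e_2, so the entry in row 3 is 0.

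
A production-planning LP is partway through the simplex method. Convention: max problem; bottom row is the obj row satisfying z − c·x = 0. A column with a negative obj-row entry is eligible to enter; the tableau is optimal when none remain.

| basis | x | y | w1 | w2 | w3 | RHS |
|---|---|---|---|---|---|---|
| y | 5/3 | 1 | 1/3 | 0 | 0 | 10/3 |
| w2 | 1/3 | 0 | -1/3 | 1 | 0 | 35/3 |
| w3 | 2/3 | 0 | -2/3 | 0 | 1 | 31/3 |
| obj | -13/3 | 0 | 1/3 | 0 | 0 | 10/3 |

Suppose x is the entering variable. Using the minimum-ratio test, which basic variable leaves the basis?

y

Column x entries and ratios — y: (10/3)/(5/3) = 2; w2: (35/3)/(1/3) = 35; w3: (31/3)/(2/3) = 31/2.
Smallest ratio is 2 in the row of y, so y leaves.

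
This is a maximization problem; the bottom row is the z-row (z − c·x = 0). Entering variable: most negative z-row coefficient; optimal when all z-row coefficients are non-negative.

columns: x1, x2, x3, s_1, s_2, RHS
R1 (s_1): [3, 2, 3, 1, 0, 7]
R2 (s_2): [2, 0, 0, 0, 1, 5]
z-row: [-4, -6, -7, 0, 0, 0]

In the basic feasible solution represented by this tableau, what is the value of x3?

x3 is not in the basis, so in the current basic feasible solution x3 = 0.

0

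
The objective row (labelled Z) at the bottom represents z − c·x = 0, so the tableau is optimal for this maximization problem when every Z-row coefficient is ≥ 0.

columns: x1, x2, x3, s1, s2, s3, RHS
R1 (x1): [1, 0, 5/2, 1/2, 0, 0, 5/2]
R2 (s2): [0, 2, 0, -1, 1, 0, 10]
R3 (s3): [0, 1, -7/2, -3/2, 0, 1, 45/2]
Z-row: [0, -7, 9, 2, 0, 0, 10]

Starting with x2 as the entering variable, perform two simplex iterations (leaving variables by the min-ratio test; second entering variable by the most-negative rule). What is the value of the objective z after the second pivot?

Ratio test on column x2 — row 1: entry 0 ≤ 0; row 2: 10/2 = 5; row 3: (45/2)/1 = 45/2. Minimum is 5 at row 2 (s2 leaves); pivot element 2.
Pivot on row 2; the Z-row RHS becomes 10 − (-7)·5 = 45.
Next entering variable (most negative Z-row entry -3/2): s1.
Ratio test on column s1 — row 1: (5/2)/(1/2) = 5; row 2: entry -1/2 ≤ 0; row 3: entry -1 ≤ 0. Minimum is 5 at row 1 (x1 leaves); pivot element 1/2.
After the second pivot the Z-row RHS is 45 − (-3/2)·5 = 105/2.

105/2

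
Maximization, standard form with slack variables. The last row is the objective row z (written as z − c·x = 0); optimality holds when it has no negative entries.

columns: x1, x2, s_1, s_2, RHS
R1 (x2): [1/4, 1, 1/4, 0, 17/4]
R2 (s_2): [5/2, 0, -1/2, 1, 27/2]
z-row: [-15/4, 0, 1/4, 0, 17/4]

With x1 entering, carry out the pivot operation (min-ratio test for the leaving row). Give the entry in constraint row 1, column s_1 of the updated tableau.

Ratio test on column x1 — row 1: (17/4)/(1/4) = 17; row 2: (27/2)/(5/2) = 27/5. Minimum is 27/5 at row 2 (s_2 leaves); pivot element 5/2.
Divide row 2 by 5/2; eliminate column x1 from the other rows.
Row 1 update in column s_1: 1/4 − (1/4)·(-1/5) = 3/10.

3/10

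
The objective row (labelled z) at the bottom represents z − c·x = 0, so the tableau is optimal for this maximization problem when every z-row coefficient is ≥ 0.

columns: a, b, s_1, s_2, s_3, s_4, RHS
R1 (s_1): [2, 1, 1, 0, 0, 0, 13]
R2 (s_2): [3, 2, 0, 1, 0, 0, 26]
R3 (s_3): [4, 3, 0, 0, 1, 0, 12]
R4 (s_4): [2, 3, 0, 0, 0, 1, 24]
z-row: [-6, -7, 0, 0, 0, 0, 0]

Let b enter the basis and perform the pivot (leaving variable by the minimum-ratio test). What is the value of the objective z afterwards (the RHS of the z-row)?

Ratio test on column b — row 1: 13/1 = 13; row 2: 26/2 = 13; row 3: 12/3 = 4; row 4: 24/3 = 8. Minimum is 4 at row 3 (s_3 leaves); pivot element 3.
Pivot on row 3; the z-row RHS becomes 0 − (-7)·4 = 28.

28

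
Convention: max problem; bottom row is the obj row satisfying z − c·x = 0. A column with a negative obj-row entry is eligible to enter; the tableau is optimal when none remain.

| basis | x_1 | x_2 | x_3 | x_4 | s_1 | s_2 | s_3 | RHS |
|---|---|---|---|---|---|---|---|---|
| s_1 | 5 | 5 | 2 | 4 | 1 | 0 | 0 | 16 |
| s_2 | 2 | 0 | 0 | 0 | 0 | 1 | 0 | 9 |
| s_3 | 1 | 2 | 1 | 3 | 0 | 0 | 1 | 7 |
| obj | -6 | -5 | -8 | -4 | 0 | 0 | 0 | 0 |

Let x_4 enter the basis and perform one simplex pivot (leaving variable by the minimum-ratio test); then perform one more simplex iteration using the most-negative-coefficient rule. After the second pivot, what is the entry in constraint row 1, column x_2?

1

Ratio test on column x_4 — row 1: 16/4 = 4; row 2: entry 0 ≤ 0; row 3: 7/3 = 7/3. Minimum is 7/3 at row 3 (s_3 leaves); pivot element 3.
Divide row 3 by 3; eliminate column x_4 from the other rows.
Second iteration: most negative obj-row entry is -20/3 in column x_3, so x_3 enters.
Ratio test on column x_3 — row 1: (20/3)/(2/3) = 10; row 2: entry 0 ≤ 0; row 3: (7/3)/(1/3) = 7. Minimum is 7 at row 3 (x_4 leaves); pivot element 1/3.
Divide row 3 by 1/3; eliminate column x_3 from the other rows.
After both pivots, the entry at constraint row 1, column x_2 is 1.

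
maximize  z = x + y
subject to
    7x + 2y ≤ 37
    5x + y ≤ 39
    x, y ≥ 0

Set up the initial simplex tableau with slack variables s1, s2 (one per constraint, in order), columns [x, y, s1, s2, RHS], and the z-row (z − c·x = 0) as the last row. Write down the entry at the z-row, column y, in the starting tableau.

-1

The z-row carries the negated objective coefficients: the y entry is -1.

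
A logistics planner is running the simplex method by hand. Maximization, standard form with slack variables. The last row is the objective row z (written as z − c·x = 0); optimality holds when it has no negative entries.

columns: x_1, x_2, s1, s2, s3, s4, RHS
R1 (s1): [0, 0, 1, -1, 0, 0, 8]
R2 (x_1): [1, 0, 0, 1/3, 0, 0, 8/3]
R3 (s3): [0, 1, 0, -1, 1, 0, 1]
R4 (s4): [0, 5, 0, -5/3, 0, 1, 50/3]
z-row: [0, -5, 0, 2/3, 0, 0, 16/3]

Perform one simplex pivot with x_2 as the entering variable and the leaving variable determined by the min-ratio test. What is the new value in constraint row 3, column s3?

Ratio test on column x_2 — row 1: entry 0 ≤ 0; row 2: entry 0 ≤ 0; row 3: 1/1 = 1; row 4: (50/3)/5 = 10/3. Minimum is 1 at row 3 (s3 leaves); pivot element 1.
Divide row 3 by 1; eliminate column x_2 from the other rows.
In the new row 3, the s3 entry is the old entry divided by the pivot: 1/1 = 1.

1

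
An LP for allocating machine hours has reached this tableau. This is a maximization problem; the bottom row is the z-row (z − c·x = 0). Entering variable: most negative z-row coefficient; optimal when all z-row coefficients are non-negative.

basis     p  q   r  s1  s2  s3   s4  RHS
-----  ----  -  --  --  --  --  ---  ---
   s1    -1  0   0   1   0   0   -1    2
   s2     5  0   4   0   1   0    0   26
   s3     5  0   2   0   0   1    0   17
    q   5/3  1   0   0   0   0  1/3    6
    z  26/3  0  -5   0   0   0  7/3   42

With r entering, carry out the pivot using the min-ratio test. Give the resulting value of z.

149/2

Ratio test on column r — row 1: entry 0 ≤ 0; row 2: 26/4 = 13/2; row 3: 17/2 = 17/2; row 4: entry 0 ≤ 0. Minimum is 13/2 at row 2 (s2 leaves); pivot element 4.
Pivot on row 2; the z-row RHS becomes 42 − (-5)·(13/2) = 149/2.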